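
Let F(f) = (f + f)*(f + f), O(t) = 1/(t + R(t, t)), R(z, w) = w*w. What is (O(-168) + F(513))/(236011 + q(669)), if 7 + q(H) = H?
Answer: 29533877857/6640097688 ≈ 4.4478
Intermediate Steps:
R(z, w) = w²
q(H) = -7 + H
O(t) = 1/(t + t²)
F(f) = 4*f² (F(f) = (2*f)*(2*f) = 4*f²)
(O(-168) + F(513))/(236011 + q(669)) = (1/((-168)*(1 - 168)) + 4*513²)/(236011 + (-7 + 669)) = (-1/168/(-167) + 4*263169)/(236011 + 662) = (-1/168*(-1/167) + 1052676)/236673 = (1/28056 + 1052676)*(1/236673) = (29533877857/28056)*(1/236673) = 29533877857/6640097688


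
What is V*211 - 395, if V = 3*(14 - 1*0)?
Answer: 8467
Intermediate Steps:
V = 42 (V = 3*(14 + 0) = 3*14 = 42)
V*211 - 395 = 42*211 - 395 = 8862 - 395 = 8467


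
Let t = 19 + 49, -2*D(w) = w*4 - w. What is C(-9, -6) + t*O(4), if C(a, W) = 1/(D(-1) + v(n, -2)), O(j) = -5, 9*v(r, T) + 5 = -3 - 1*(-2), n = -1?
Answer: -1694/5 ≈ -338.80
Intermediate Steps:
D(w) = -3*w/2 (D(w) = -(w*4 - w)/2 = -(4*w - w)/2 = -3*w/2)
v(r, T) = -⅔ (v(r, T) = -5/9 + (-3 - 1*(-2))/9 = -5/9 + (-3 + 2)/9 = -5/9 + (⅑)*(-1) = -5/9 - ⅑ = -⅔)
C(a, W) = 6/5 (C(a, W) = 1/(-3/2*(-1) - ⅔) = 1/(3/2 - ⅔) = 1/(⅚) = 6/5)
t = 68
C(-9, -6) + t*O(4) = 6/5 + 68*(-5) = 6/5 - 340 = -1694/5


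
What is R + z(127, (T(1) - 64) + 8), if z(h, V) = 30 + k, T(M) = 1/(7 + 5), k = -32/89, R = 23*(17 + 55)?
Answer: 150022/89 ≈ 1685.6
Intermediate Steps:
R = 1656 (R = 23*72 = 1656)
k = -32/89 (k = -32*1/89 = -32/89 ≈ -0.35955)
T(M) = 1/12
z(h, V) = 2638/89 (z(h, V) = 30 - 32/89 = 2638/89)
R + z(127, (T(1) - 64) + 8) = 1656 + 2638/89 = 150022/89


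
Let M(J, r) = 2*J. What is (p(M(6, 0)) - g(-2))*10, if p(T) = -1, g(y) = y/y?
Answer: -20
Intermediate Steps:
g(y) = 1
(p(M(6, 0)) - g(-2))*10 = (-1 - 1*1)*10 = (-1 - 1)*10 = -2*10 = -20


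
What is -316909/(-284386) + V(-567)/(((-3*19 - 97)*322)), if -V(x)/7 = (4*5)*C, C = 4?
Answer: 566933559/503647606 ≈ 1.1257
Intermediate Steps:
V(x) = -560 (V(x) = -7*4*5*4 = -140*4 = -7*80 = -560)
-316909/(-284386) + V(-567)/(((-3*19 - 97)*322)) = -316909/(-284386) - 560*1/(322*(-3*19 - 97)) = -316909*(-1/284386) - 560*1/(322*(-57 - 97)) = 316909/284386 - 560/((-154*322)) = 316909/284386 - 560/(-49588) = 316909/284386 - 560*(-1/49588) = 316909/284386 + 20/1771 = 566933559/503647606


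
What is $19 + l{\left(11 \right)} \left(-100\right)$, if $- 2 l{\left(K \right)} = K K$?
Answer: $6069$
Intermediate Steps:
$l{\left(K \right)} = - \frac{K^{2}}{2}$ ($l{\left(K \right)} = - \frac{K K}{2} = - \frac{K^{2}}{2}$)
$19 + l{\left(11 \right)} \left(-100\right) = 19 + - \frac{11^{2}}{2} \left(-100\right) = 19 + \left(- \frac{1}{2}\right) 121 \left(-100\right) = 19 - -6050 = 19 + 6050 = 6069$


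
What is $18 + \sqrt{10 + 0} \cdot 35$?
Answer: $18 + 35 \sqrt{10} \approx 128.68$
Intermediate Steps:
$18 + \sqrt{10 + 0} \cdot 35 = 18 + \sqrt{10} \cdot 35 = 18 + 35 \sqrt{10}$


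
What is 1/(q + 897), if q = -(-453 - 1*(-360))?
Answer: 1/990 ≈ 0.0010101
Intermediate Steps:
q = 93 (q = -(-453 + 360) = -1*(-93) = 93)
1/(q + 897) = 1/(93 + 897) = 1/990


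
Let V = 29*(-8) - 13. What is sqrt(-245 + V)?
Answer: 7*I*sqrt(10) ≈ 22.136*I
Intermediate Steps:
V = -245 (V = -232 - 13 = -245)
sqrt(-245 + V) = sqrt(-245 - 245) = sqrt(-490) = 7*I*sqrt(10)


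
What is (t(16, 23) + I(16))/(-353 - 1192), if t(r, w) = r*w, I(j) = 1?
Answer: -123/515 ≈ -0.23883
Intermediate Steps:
(t(16, 23) + I(16))/(-353 - 1192) = (16*23 + 1)/(-353 - 1192) = (368 + 1)/(-1545) = 369*(-1/1545) = -123/515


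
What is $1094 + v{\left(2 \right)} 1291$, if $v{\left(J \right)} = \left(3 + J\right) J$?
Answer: $14004$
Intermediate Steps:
$v{\left(J \right)} = J \left(3 + J\right)$
$1094 + v{\left(2 \right)} 1291 = 1094 + 2 \left(3 + 2\right) 1291 = 1094 + 2 \cdot 5 \cdot 1291 = 1094 + 10 \cdot 1291 = 1094 + 12910 = 14004$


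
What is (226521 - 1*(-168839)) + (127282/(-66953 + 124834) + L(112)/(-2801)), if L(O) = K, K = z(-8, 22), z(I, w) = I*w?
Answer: 64097980584098/162124681 ≈ 3.9536e+5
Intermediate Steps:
K = -176 (K = -8*22 = -176)
L(O) = -176
(226521 - 1*(-168839)) + (127282/(-66953 + 124834) + L(112)/(-2801)) = (226521 - 1*(-168839)) + (127282/(-66953 + 124834) - 176/(-2801)) = (226521 + 168839) + (127282/57881 - 176*(-1/2801)) = 395360 + (127282*(1/57881) + 176/2801) = 395360 + (127282/57881 + 176/2801) = 395360 + 366703938/162124681 = 64097980584098/162124681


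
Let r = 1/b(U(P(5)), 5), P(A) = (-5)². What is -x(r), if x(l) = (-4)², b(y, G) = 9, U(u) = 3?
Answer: -16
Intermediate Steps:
P(A) = 25
r = ⅑ (r = 1/9 = ⅑ ≈ 0.11111)
x(l) = 16
-x(r) = -1*16 = -16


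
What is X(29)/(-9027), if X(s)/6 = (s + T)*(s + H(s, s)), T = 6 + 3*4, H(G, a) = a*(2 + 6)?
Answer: -8178/1003 ≈ -8.1535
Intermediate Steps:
H(G, a) = 8*a (H(G, a) = a*8 = 8*a)
T = 18 (T = 6 + 12 = 18)
X(s) = 54*s*(18 + s) (X(s) = 6*((s + 18)*(s + 8*s)) = 6*((18 + s)*(9*s)) = 6*(9*s*(18 + s)) = 54*s*(18 + s))
X(29)/(-9027) = (54*29*(18 + 29))/(-9027) = (54*29*47)*(-1/9027) = 73602*(-1/9027) = -8178/1003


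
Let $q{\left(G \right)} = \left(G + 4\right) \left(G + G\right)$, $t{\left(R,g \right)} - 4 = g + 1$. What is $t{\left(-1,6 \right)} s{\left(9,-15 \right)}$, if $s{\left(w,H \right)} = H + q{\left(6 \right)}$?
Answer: $1155$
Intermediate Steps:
$t{\left(R,g \right)} = 5 + g$ ($t{\left(R,g \right)} = 4 + \left(g + 1\right) = 4 + \left(1 + g\right) = 5 + g$)
$q{\left(G \right)} = 2 G \left(4 + G\right)$ ($q{\left(G \right)} = \left(4 + G\right) 2 G = 2 G \left(4 + G\right)$)
$s{\left(w,H \right)} = 120 + H$ ($s{\left(w,H \right)} = H + 2 \cdot 6 \left(4 + 6\right) = H + 2 \cdot 6 \cdot 10 = H + 120 = 120 + H$)
$t{\left(-1,6 \right)} s{\left(9,-15 \right)} = \left(5 + 6\right) \left(120 - 15\right) = 11 \cdot 105 = 1155$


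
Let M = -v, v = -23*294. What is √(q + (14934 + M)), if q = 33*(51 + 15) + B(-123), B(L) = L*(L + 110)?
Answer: √25473 ≈ 159.60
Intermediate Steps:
v = -6762
M = 6762 (M = -1*(-6762) = 6762)
B(L) = L*(110 + L)
q = 3777 (q = 33*(51 + 15) - 123*(110 - 123) = 33*66 - 123*(-13) = 2178 + 1599 = 3777)
√(q + (14934 + M)) = √(3777 + (14934 + 6762)) = √(3777 + 21696) = √25473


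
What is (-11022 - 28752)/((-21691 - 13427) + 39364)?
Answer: -19887/2123 ≈ -9.3674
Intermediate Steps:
(-11022 - 28752)/((-21691 - 13427) + 39364) = -39774/(-35118 + 39364) = -39774/4246 = -39774*1/4246 = -19887/2123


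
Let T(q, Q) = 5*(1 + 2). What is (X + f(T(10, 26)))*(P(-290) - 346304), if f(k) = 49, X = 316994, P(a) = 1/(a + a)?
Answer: -63680090578803/580 ≈ -1.0979e+11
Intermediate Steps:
P(a) = 1/(2*a)
T(q, Q) = 15 (T(q, Q) = 5*3 = 15)
(X + f(T(10, 26)))*(P(-290) - 346304) = (316994 + 49)*((½)/(-290) - 346304) = 317043*((½)*(-1/290) - 346304) = 317043*(-1/580 - 346304) = 317043*(-200856321/580) = -63680090578803/580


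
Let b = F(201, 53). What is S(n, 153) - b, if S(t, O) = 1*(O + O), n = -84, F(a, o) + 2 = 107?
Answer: 201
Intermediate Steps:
F(a, o) = 105 (F(a, o) = -2 + 107 = 105)
b = 105
S(t, O) = 2*O (S(t, O) = 1*(2*O) = 2*O)
S(n, 153) - b = 2*153 - 1*105 = 306 - 105 = 201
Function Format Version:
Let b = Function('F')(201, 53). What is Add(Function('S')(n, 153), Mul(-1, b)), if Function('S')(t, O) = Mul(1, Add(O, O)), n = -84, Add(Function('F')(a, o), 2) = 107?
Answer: 201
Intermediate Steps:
Function('F')(a, o) = 105 (Function('F')(a, o) = Add(-2, 107) = 105)
b = 105
Function('S')(t, O) = Mul(2, O) (Function('S')(t, O) = Mul(1, Mul(2, O)) = Mul(2, O))
Add(Function('S')(n, 153), Mul(-1, b)) = Add(Mul(2, 153), Mul(-1, 105)) = Add(306, -105) = 201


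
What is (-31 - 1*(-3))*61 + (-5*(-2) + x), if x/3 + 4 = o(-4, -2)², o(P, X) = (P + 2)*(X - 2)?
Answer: -1518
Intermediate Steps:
o(P, X) = (-2 + X)*(2 + P) (o(P, X) = (2 + P)*(-2 + X) = (-2 + X)*(2 + P))
x = 180 (x = -12 + 3*(-4 - 2*(-4) + 2*(-2) - 4*(-2))² = -12 + 3*(-4 + 8 - 4 + 8)² = -12 + 3*8² = -12 + 3*64 = -12 + 192 = 180)
(-31 - 1*(-3))*61 + (-5*(-2) + x) = (-31 - 1*(-3))*61 + (-5*(-2) + 180) = (-31 + 3)*61 + (10 + 180) = -28*61 + 190 = -1708 + 190 = -1518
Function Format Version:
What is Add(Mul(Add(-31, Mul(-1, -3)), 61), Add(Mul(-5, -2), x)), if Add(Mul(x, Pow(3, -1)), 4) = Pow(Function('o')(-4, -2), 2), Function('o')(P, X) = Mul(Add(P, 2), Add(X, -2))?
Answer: -1518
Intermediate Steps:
Function('o')(P, X) = Mul(Add(-2, X), Add(2, P)) (Function('o')(P, X) = Mul(Add(2, P), Add(-2, X)) = Mul(Add(-2, X), Add(2, P)))
x = 180 (x = Add(-12, Mul(3, Pow(Add(-4, Mul(-2, -4), Mul(2, -2), Mul(-4, -2)), 2))) = Add(-12, Mul(3, Pow(Add(-4, 8, -4, 8), 2))) = Add(-12, Mul(3, Pow(8, 2))) = Add(-12, Mul(3, 64)) = Add(-12, 192) = 180)
Add(Mul(Add(-31, Mul(-1, -3)), 61), Add(Mul(-5, -2), x)) = Add(Mul(Add(-31, Mul(-1, -3)), 61), Add(Mul(-5, -2), 180)) = Add(Mul(Add(-31, 3), 61), Add(10, 180)) = Add(Mul(-28, 61), 190) = Add(-1708, 190) = -1518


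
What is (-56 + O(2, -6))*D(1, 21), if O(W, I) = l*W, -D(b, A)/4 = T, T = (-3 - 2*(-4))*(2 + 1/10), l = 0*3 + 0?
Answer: 2352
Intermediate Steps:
l = 0 (l = 0 + 0 = 0)
T = 21/2 (T = (-3 + 8)*(2 + 1/10) = 5*(21/10) = 21/2 ≈ 10.500)
D(b, A) = -42 (D(b, A) = -4*21/2 = -42)
O(W, I) = 0 (O(W, I) = 0*W = 0)
(-56 + O(2, -6))*D(1, 21) = (-56 + 0)*(-42) = -56*(-42) = 2352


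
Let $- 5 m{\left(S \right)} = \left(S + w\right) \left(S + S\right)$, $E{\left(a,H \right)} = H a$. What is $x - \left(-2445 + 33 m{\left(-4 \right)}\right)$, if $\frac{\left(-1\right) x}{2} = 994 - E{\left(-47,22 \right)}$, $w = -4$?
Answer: $- \frac{5943}{5} \approx -1188.6$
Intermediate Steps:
$m{\left(S \right)} = - \frac{2 S \left(-4 + S\right)}{5}$ ($m{\left(S \right)} = - \frac{\left(S - 4\right) \left(S + S\right)}{5} = - \frac{\left(-4 + S\right) 2 S}{5} = - \frac{2 S \left(-4 + S\right)}{5}$)
$x = -4056$ ($x = - 2 \left(994 - 22 \left(-47\right)\right) = - 2 \left(994 - -1034\right) = - 2 \left(994 + 1034\right) = \left(-2\right) 2028 = -4056$)
$x - \left(-2445 + 33 m{\left(-4 \right)}\right) = -4056 + \left(- 33 \cdot \frac{2}{5} \left(-4\right) \left(4 - -4\right) + 2445\right) = -4056 + \left(- 33 \cdot \frac{2}{5} \left(-4\right) \left(4 + 4\right) + 2445\right) = -4056 + \left(- 33 \cdot \frac{2}{5} \left(-4\right) 8 + 2445\right) = -4056 + \left(\left(-33\right) \left(- \frac{64}{5}\right) + 2445\right) = -4056 + \left(\frac{2112}{5} + 2445\right) = -4056 + \frac{14337}{5} = - \frac{5943}{5}$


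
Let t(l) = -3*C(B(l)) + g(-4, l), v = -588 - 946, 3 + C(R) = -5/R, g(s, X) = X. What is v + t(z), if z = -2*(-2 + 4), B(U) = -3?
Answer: -1534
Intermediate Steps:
C(R) = -3 - 5/R
v = -1534
z = -4 (z = -2*2 = -4)
t(l) = 4 + l (t(l) = -3*(-3 - 5/(-3)) + l = -3*(-3 - 5*(-⅓)) + l = -3*(-3 + 5/3) + l = -3*(-4/3) + l = 4 + l)
v + t(z) = -1534 + (4 - 4) = -1534 + 0 = -1534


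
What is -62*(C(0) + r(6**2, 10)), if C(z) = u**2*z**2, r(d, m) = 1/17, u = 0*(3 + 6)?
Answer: -62/17 ≈ -3.6471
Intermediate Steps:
u = 0 (u = 0*9 = 0)
r(d, m) = 1/17
C(z) = 0 (C(z) = 0**2*z**2 = 0*z**2 = 0)
-62*(C(0) + r(6**2, 10)) = -62*(0 + 1/17) = -62*1/17 = -62/17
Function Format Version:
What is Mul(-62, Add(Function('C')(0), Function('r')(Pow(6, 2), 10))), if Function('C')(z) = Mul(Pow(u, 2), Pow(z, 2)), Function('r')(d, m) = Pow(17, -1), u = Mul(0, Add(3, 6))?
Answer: Rational(-62, 17) ≈ -3.6471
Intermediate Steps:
u = 0 (u = Mul(0, 9) = 0)
Function('r')(d, m) = Rational(1, 17)
Function('C')(z) = 0 (Function('C')(z) = Mul(Pow(0, 2), Pow(z, 2)) = Mul(0, Pow(z, 2)) = 0)
Mul(-62, Add(Function('C')(0), Function('r')(Pow(6, 2), 10))) = Mul(-62, Add(0, Rational(1, 17))) = Mul(-62, Rational(1, 17)) = Rational(-62, 17)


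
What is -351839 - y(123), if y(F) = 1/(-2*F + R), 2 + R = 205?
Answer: -15129076/43 ≈ -3.5184e+5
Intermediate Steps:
R = 203 (R = -2 + 205 = 203)
y(F) = 1/(203 - 2*F) (y(F) = 1/(-2*F + 203) = 1/(203 - 2*F))
-351839 - y(123) = -351839 - (-1)/(-203 + 2*123) = -351839 - (-1)/(-203 + 246) = -351839 - (-1)/43 = -351839 - 1*(-1/43) = -351839 + 1/43 = -15129076/43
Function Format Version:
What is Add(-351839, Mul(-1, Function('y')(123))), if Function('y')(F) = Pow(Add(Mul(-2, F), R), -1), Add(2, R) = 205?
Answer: Rational(-15129076, 43) ≈ -3.5184e+5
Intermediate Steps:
R = 203 (R = Add(-2, 205) = 203)
Function('y')(F) = Pow(Add(203, Mul(-2, F)), -1) (Function('y')(F) = Pow(Add(Mul(-2, F), 203), -1) = Pow(Add(203, Mul(-2, F)), -1))
Add(-351839, Mul(-1, Function('y')(123))) = Add(-351839, Mul(-1, Mul(-1, Pow(Add(-203, Mul(2, 123)), -1)))) = Add(-351839, Mul(-1, Mul(-1, Pow(Add(-203, 246), -1)))) = Add(-351839, Mul(-1, Mul(-1, Pow(43, -1)))) = Add(-351839, Mul(-1, Mul(-1, Rational(1, 43)))) = Add(-351839, Mul(-1, Rational(-1, 43))) = Add(-351839, Rational(1, 43)) = Rational(-15129076, 43)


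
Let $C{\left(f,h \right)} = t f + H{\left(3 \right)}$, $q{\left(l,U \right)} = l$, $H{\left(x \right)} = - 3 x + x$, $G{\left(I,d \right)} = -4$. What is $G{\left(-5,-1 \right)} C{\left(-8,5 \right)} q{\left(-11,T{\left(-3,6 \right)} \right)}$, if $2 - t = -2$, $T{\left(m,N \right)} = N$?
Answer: $-1672$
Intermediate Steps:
$H{\left(x \right)} = - 2 x$
$t = 4$ ($t = 2 - -2 = 2 + 2 = 4$)
$C{\left(f,h \right)} = -6 + 4 f$ ($C{\left(f,h \right)} = 4 f - 6 = -6 + 4 f$)
$G{\left(-5,-1 \right)} C{\left(-8,5 \right)} q{\left(-11,T{\left(-3,6 \right)} \right)} = - 4 \left(-6 + 4 \left(-8\right)\right) \left(-11\right) = - 4 \left(-6 - 32\right) \left(-11\right) = \left(-4\right) \left(-38\right) \left(-11\right) = 152 \left(-11\right) = -1672$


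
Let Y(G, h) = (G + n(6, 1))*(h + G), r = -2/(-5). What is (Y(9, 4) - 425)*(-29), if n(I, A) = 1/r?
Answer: 15979/2 ≈ 7989.5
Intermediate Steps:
r = ⅖ (r = -2*(-⅕) = ⅖ ≈ 0.40000)
n(I, A) = 5/2 (n(I, A) = 1/(⅖) = 5/2)
Y(G, h) = (5/2 + G)*(G + h) (Y(G, h) = (G + 5/2)*(h + G) = (5/2 + G)*(G + h))
(Y(9, 4) - 425)*(-29) = ((9² + (5/2)*9 + (5/2)*4 + 9*4) - 425)*(-29) = ((81 + 45/2 + 10 + 36) - 425)*(-29) = (299/2 - 425)*(-29) = -551/2*(-29) = 15979/2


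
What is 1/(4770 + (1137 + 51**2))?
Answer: 1/8508 ≈ 0.00011754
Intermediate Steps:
1/(4770 + (1137 + 51**2)) = 1/(4770 + (1137 + 2601)) = 1/(4770 + 3738) = 1/8508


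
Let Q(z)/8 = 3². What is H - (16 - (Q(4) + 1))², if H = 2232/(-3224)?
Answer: -42246/13 ≈ -3249.7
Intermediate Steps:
H = -9/13 (H = 2232*(-1/3224) = -9/13 ≈ -0.69231)
Q(z) = 72 (Q(z) = 8*3² = 8*9 = 72)
H - (16 - (Q(4) + 1))² = -9/13 - (16 - (72 + 1))² = -9/13 - (16 - 1*73)² = -9/13 - (16 - 73)² = -9/13 - 1*(-57)² = -9/13 - 1*3249 = -9/13 - 3249 = -42246/13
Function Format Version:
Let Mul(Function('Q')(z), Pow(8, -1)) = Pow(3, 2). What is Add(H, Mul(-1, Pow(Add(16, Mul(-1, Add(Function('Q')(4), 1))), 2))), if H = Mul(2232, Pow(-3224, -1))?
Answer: Rational(-42246, 13) ≈ -3249.7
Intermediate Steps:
H = Rational(-9, 13) (H = Mul(2232, Rational(-1, 3224)) = Rational(-9, 13) ≈ -0.69231)
Function('Q')(z) = 72 (Function('Q')(z) = Mul(8, Pow(3, 2)) = Mul(8, 9) = 72)
Add(H, Mul(-1, Pow(Add(16, Mul(-1, Add(Function('Q')(4), 1))), 2))) = Add(Rational(-9, 13), Mul(-1, Pow(Add(16, Mul(-1, Add(72, 1))), 2))) = Add(Rational(-9, 13), Mul(-1, Pow(Add(16, Mul(-1, 73)), 2))) = Add(Rational(-9, 13), Mul(-1, Pow(Add(16, -73), 2))) = Add(Rational(-9, 13), Mul(-1, Pow(-57, 2))) = Add(Rational(-9, 13), Mul(-1, 3249)) = Add(Rational(-9, 13), -3249) = Rational(-42246, 13)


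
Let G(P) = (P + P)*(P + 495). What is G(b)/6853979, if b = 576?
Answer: 1233792/6853979 ≈ 0.18001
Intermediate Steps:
G(P) = 2*P*(495 + P) (G(P) = (2*P)*(495 + P) = 2*P*(495 + P))
G(b)/6853979 = (2*576*(495 + 576))/6853979 = (2*576*1071)*(1/6853979) = 1233792*(1/6853979) = 1233792/6853979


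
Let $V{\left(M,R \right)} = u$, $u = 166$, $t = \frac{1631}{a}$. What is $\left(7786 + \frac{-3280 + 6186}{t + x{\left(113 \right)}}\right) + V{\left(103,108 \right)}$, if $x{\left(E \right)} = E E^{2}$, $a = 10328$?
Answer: $\frac{118502657180512}{14902241847} \approx 7952.0$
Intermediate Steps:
$t = \frac{1631}{10328} \approx 0.15792$
$x{\left(E \right)} = E^{3}$
$V{\left(M,R \right)} = 166$
$\left(7786 + \frac{-3280 + 6186}{t + x{\left(113 \right)}}\right) + V{\left(103,108 \right)} = \left(7786 + \frac{-3280 + 6186}{\frac{1631}{10328} + 113^{3}}\right) + 166 = \left(7786 + \frac{2906}{\frac{1631}{10328} + 1442897}\right) + 166 = \left(7786 + \frac{2906}{\frac{14902241847}{10328}}\right) + 166 = \left(7786 + 2906 \cdot \frac{10328}{14902241847}\right) + 166 = \left(7786 + \frac{30013168}{14902241847}\right) + 166 = \frac{116028885033910}{14902241847} + 166 = \frac{118502657180512}{14902241847}$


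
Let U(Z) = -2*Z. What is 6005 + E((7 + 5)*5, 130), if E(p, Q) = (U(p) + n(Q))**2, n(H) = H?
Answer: 6105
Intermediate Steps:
E(p, Q) = (Q - 2*p)**2 (E(p, Q) = (-2*p + Q)**2 = (Q - 2*p)**2)
6005 + E((7 + 5)*5, 130) = 6005 + (130 - 2*(7 + 5)*5)**2 = 6005 + (130 - 24*5)**2 = 6005 + (130 - 2*60)**2 = 6005 + (130 - 120)**2 = 6005 + 10**2 = 6005 + 100 = 6105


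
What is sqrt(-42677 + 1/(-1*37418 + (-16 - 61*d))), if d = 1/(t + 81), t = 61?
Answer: 7*I*sqrt(24610301340303795)/5315689 ≈ 206.58*I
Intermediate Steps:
d = 1/142 (d = 1/(61 + 81) = 1/142 ≈ 0.0070423)
sqrt(-42677 + 1/(-1*37418 + (-16 - 61*d))) = sqrt(-42677 + 1/(-1*37418 + (-16 - 61*1/142))) = sqrt(-42677 + 1/(-37418 + (-16 - 61/142))) = sqrt(-42677 + 1/(-37418 - 2333/142)) = sqrt(-42677 + 1/(-5315689/142)) = sqrt(-42677 - 142/5315689) = sqrt(-226857659595/5315689) = 7*I*sqrt(24610301340303795)/5315689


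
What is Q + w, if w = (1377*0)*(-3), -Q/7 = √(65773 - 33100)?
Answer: -7*√32673 ≈ -1265.3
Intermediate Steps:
Q = -7*√32673 (Q = -7*√(65773 - 33100) = -7*√32673 ≈ -1265.3)
w = 0 (w = 0*(-3) = 0)
Q + w = -7*√32673 + 0 = -7*√32673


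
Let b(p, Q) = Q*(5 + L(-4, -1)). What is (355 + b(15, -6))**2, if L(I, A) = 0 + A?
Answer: 109561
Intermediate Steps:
L(I, A) = A
b(p, Q) = 4*Q (b(p, Q) = Q*(5 - 1) = Q*4 = 4*Q)
(355 + b(15, -6))**2 = (355 + 4*(-6))**2 = (355 - 24)**2 = 331**2 = 109561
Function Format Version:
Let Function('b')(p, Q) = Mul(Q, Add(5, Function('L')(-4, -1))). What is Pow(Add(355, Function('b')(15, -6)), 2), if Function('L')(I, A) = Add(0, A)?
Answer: 109561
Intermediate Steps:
Function('L')(I, A) = A
Function('b')(p, Q) = Mul(4, Q) (Function('b')(p, Q) = Mul(Q, Add(5, -1)) = Mul(Q, 4) = Mul(4, Q))
Pow(Add(355, Function('b')(15, -6)), 2) = Pow(Add(355, Mul(4, -6)), 2) = Pow(Add(355, -24), 2) = Pow(331, 2) = 109561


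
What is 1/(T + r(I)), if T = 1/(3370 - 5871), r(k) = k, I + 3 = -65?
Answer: -2501/170069 ≈ -0.014706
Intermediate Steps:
I = -68 (I = -3 - 65 = -68)
T = -1/2501 (T = 1/(-2501) = -1/2501 ≈ -0.00039984)
1/(T + r(I)) = 1/(-1/2501 - 68) = 1/(-170069/2501) = -2501/170069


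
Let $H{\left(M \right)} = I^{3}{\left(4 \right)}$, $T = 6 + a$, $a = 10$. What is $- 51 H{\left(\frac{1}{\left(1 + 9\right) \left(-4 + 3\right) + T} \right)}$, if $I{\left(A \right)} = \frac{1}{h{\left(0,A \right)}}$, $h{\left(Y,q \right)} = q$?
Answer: $- \frac{51}{64} \approx -0.79688$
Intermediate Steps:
$T = 16$ ($T = 6 + 10 = 16$)
$I{\left(A \right)} = \frac{1}{A}$
$H{\left(M \right)} = \frac{1}{64}$ ($H{\left(M \right)} = \left(\frac{1}{4}\right)^{3} = \frac{1}{64}$)
$- 51 H{\left(\frac{1}{\left(1 + 9\right) \left(-4 + 3\right) + T} \right)} = \left(-51\right) \frac{1}{64} = - \frac{51}{64}$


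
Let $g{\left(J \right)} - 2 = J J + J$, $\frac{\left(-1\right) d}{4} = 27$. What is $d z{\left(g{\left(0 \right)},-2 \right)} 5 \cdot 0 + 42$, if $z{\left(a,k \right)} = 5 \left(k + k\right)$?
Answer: $42$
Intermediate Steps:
$d = -108$ ($d = \left(-4\right) 27 = -108$)
$g{\left(J \right)} = 2 + J + J^{2}$ ($g{\left(J \right)} = 2 + \left(J J + J\right) = 2 + \left(J^{2} + J\right) = 2 + \left(J + J^{2}\right) = 2 + J + J^{2}$)
$z{\left(a,k \right)} = 10 k$ ($z{\left(a,k \right)} = 5 \cdot 2 k = 10 k$)
$d z{\left(g{\left(0 \right)},-2 \right)} 5 \cdot 0 + 42 = - 108 \cdot 10 \left(-2\right) 5 \cdot 0 + 42 = - 108 \left(\left(-20\right) 0\right) + 42 = \left(-108\right) 0 + 42 = 0 + 42 = 42$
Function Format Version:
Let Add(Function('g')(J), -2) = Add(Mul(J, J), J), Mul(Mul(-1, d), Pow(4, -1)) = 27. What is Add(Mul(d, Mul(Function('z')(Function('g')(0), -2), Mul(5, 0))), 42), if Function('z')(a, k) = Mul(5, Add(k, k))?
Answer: 42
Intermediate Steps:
d = -108 (d = Mul(-4, 27) = -108)
Function('g')(J) = Add(2, J, Pow(J, 2)) (Function('g')(J) = Add(2, Add(Mul(J, J), J)) = Add(2, Add(Pow(J, 2), J)) = Add(2, Add(J, Pow(J, 2))) = Add(2, J, Pow(J, 2)))
Function('z')(a, k) = Mul(10, k) (Function('z')(a, k) = Mul(5, Mul(2, k)) = Mul(10, k))
Add(Mul(d, Mul(Function('z')(Function('g')(0), -2), Mul(5, 0))), 42) = Add(Mul(-108, Mul(Mul(10, -2), Mul(5, 0))), 42) = Add(Mul(-108, Mul(-20, 0)), 42) = Add(Mul(-108, 0), 42) = Add(0, 42) = 42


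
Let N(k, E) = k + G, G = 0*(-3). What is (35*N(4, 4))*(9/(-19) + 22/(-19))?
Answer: -4340/19 ≈ -228.42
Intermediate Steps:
G = 0
N(k, E) = k (N(k, E) = k + 0 = k)
(35*N(4, 4))*(9/(-19) + 22/(-19)) = (35*4)*(9/(-19) + 22/(-19)) = 140*(9*(-1/19) + 22*(-1/19)) = 140*(-9/19 - 22/19) = 140*(-31/19) = -4340/19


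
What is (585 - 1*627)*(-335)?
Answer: 14070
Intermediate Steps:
(585 - 1*627)*(-335) = (585 - 627)*(-335) = -42*(-335) = 14070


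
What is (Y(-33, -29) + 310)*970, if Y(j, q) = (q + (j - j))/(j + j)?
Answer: 9937165/33 ≈ 3.0113e+5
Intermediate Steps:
Y(j, q) = q/(2*j) (Y(j, q) = (q + 0)/((2*j)) = q*(1/(2*j)) = q/(2*j))
(Y(-33, -29) + 310)*970 = ((½)*(-29)/(-33) + 310)*970 = ((½)*(-29)*(-1/33) + 310)*970 = (29/66 + 310)*970 = (20489/66)*970 = 9937165/33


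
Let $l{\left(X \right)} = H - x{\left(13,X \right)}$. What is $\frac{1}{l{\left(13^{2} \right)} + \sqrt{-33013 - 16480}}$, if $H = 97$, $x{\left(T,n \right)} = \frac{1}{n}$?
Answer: $\frac{2770248}{1682267237} - \frac{28561 i \sqrt{49493}}{1682267237} \approx 0.0016467 - 0.003777 i$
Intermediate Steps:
$l{\left(X \right)} = 97 - \frac{1}{X}$
$\frac{1}{l{\left(13^{2} \right)} + \sqrt{-33013 - 16480}} = \frac{1}{\left(97 - \frac{1}{13^{2}}\right) + \sqrt{-33013 - 16480}} = \frac{1}{\left(97 - \frac{1}{169}\right) + \sqrt{-49493}} = \frac{1}{\left(97 - \frac{1}{169}\right) + i \sqrt{49493}} = \frac{1}{\frac{16392}{169} + i \sqrt{49493}}$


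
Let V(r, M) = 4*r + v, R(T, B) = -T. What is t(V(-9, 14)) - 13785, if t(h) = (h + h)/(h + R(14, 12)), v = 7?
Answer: -592697/43 ≈ -13784.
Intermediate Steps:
V(r, M) = 7 + 4*r (V(r, M) = 4*r + 7 = 7 + 4*r)
t(h) = 2*h/(-14 + h) (t(h) = (h + h)/(h - 1*14) = (2*h)/(h - 14) = (2*h)/(-14 + h) = 2*h/(-14 + h))
t(V(-9, 14)) - 13785 = 2*(7 + 4*(-9))/(-14 + (7 + 4*(-9))) - 13785 = 2*(7 - 36)/(-14 + (7 - 36)) - 13785 = 2*(-29)/(-14 - 29) - 13785 = 2*(-29)/(-43) - 13785 = 2*(-29)*(-1/43) - 13785 = 58/43 - 13785 = -592697/43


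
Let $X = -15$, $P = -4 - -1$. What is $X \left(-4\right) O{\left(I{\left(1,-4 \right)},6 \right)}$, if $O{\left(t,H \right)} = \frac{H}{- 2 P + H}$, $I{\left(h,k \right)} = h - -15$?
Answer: $30$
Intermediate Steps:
$P = -3$ ($P = -4 + 1 = -3$)
$I{\left(h,k \right)} = 15 + h$ ($I{\left(h,k \right)} = h + 15 = 15 + h$)
$O{\left(t,H \right)} = \frac{H}{6 + H}$ ($O{\left(t,H \right)} = \frac{H}{\left(-2\right) \left(-3\right) + H} = \frac{H}{6 + H}$)
$X \left(-4\right) O{\left(I{\left(1,-4 \right)},6 \right)} = \left(-15\right) \left(-4\right) \frac{6}{6 + 6} = 60 \cdot \frac{6}{12} = 60 \cdot 6 \cdot \frac{1}{12} = 60 \cdot \frac{1}{2} = 30$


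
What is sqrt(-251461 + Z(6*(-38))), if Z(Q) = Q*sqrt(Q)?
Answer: sqrt(-251461 - 456*I*sqrt(57)) ≈ 3.433 - 501.47*I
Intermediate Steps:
Z(Q) = Q**(3/2)
sqrt(-251461 + Z(6*(-38))) = sqrt(-251461 + (6*(-38))**(3/2)) = sqrt(-251461 + (-228)**(3/2)) = sqrt(-251461 - 456*I*sqrt(57))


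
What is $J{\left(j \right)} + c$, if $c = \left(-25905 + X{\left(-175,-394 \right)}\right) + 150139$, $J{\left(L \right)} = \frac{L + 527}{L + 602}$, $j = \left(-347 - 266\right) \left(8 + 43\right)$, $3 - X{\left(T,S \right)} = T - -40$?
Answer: $\frac{3813400628}{30661} \approx 1.2437 \cdot 10^{5}$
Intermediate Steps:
$X{\left(T,S \right)} = -37 - T$ ($X{\left(T,S \right)} = 3 - \left(T - -40\right) = 3 - \left(T + 40\right) = 3 - \left(40 + T\right) = -37 - T$)
$j = -31263$ ($j = \left(-613\right) 51 = -31263$)
$J{\left(L \right)} = \frac{527 + L}{602 + L}$
$c = 124372$ ($c = \left(-25905 - -138\right) + 150139 = \left(-25905 + \left(-37 + 175\right)\right) + 150139 = \left(-25905 + 138\right) + 150139 = -25767 + 150139 = 124372$)
$J{\left(j \right)} + c = \frac{527 - 31263}{602 - 31263} + 124372 = \frac{1}{-30661} \left(-30736\right) + 124372 = \left(- \frac{1}{30661}\right) \left(-30736\right) + 124372 = \frac{30736}{30661} + 124372 = \frac{3813400628}{30661}$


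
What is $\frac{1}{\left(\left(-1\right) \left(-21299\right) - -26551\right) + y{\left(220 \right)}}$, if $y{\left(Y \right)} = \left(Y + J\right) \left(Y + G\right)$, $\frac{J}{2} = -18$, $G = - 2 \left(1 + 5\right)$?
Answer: $\frac{1}{86122} \approx 1.1611 \cdot 10^{-5}$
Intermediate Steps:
$G = -12$ ($G = \left(-2\right) 6 = -12$)
$J = -36$ ($J = 2 \left(-18\right) = -36$)
$y{\left(Y \right)} = \left(-36 + Y\right) \left(-12 + Y\right)$ ($y{\left(Y \right)} = \left(Y - 36\right) \left(Y - 12\right) = \left(-36 + Y\right) \left(-12 + Y\right)$)
$\frac{1}{\left(\left(-1\right) \left(-21299\right) - -26551\right) + y{\left(220 \right)}} = \frac{1}{\left(\left(-1\right) \left(-21299\right) - -26551\right) + \left(432 + 220^{2} - 10560\right)} = \frac{1}{\left(21299 + 26551\right) + \left(432 + 48400 - 10560\right)} = \frac{1}{47850 + 38272} = \frac{1}{86122}$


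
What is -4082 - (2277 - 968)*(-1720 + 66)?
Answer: 2161004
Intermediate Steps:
-4082 - (2277 - 968)*(-1720 + 66) = -4082 - 1309*(-1654) = -4082 - 1*(-2165086) = -4082 + 2165086 = 2161004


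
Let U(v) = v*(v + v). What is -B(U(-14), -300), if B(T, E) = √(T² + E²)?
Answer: -4*√15229 ≈ -493.62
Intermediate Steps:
U(v) = 2*v² (U(v) = v*(2*v) = 2*v²)
B(T, E) = √(E² + T²)
-B(U(-14), -300) = -√((-300)² + (2*(-14)²)²) = -√(90000 + (2*196)²) = -√(90000 + 392²) = -√(90000 + 153664) = -√243664 = -4*√15229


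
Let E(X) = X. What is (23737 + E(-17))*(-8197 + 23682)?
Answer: 367304200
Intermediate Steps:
(23737 + E(-17))*(-8197 + 23682) = (23737 - 17)*(-8197 + 23682) = 23720*15485 = 367304200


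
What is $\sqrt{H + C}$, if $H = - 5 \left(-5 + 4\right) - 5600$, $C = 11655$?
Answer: $2 \sqrt{1515} \approx 77.846$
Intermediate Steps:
$H = -5595$ ($H = \left(-5\right) \left(-1\right) - 5600 = 5 - 5600 = -5595$)
$\sqrt{H + C} = \sqrt{-5595 + 11655} = \sqrt{6060} = 2 \sqrt{1515}$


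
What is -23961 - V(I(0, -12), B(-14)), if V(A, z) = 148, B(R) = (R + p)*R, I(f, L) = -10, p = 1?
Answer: -24109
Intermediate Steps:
B(R) = R*(1 + R) (B(R) = (R + 1)*R = (1 + R)*R = R*(1 + R))
-23961 - V(I(0, -12), B(-14)) = -23961 - 1*148 = -23961 - 148 = -24109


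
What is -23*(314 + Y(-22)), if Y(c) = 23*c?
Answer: 4416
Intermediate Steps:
-23*(314 + Y(-22)) = -23*(314 + 23*(-22)) = -23*(314 - 506) = -23*(-192) = 4416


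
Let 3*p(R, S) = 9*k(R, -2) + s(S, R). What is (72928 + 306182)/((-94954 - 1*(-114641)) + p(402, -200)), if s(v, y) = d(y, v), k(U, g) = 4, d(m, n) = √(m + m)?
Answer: 4480852734/232830307 - 151644*√201/232830307 ≈ 19.236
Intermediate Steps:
d(m, n) = √2*√m (d(m, n) = √(2*m) = √2*√m)
s(v, y) = √2*√y
p(R, S) = 12 + √2*√R/3 (p(R, S) = (9*4 + √2*√R)/3 = (36 + √2*√R)/3 = 12 + √2*√R/3)
(72928 + 306182)/((-94954 - 1*(-114641)) + p(402, -200)) = (72928 + 306182)/((-94954 - 1*(-114641)) + (12 + √2*√402/3)) = 379110/((-94954 + 114641) + (12 + 2*√201/3)) = 379110/(19687 + (12 + 2*√201/3)) = 379110/(19699 + 2*√201/3)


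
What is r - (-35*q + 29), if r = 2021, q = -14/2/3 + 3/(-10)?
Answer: 11399/6 ≈ 1899.8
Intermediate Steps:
q = -79/30 (q = -14*½*(⅓) + 3*(-⅒) = -7*⅓ - 3/10 = -7/3 - 3/10 = -79/30 ≈ -2.6333)
r - (-35*q + 29) = 2021 - (-35*(-79/30) + 29) = 2021 - (553/6 + 29) = 2021 - 1*727/6 = 2021 - 727/6 = 11399/6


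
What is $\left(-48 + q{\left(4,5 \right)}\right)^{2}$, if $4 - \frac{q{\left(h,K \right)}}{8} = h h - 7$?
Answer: $7744$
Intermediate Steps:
$q{\left(h,K \right)} = 88 - 8 h^{2}$ ($q{\left(h,K \right)} = 32 - 8 \left(h h - 7\right) = 32 - 8 \left(h^{2} - 7\right) = 32 - 8 \left(-7 + h^{2}\right) = 32 - \left(-56 + 8 h^{2}\right) = 88 - 8 h^{2}$)
$\left(-48 + q{\left(4,5 \right)}\right)^{2} = \left(-48 + \left(88 - 8 \cdot 4^{2}\right)\right)^{2} = \left(-48 + \left(88 - 128\right)\right)^{2} = \left(-48 - 40\right)^{2} = \left(-88\right)^{2} = 7744$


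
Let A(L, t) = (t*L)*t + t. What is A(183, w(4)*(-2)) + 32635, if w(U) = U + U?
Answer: 79467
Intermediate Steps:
w(U) = 2*U
A(L, t) = t + L*t**2 (A(L, t) = (L*t)*t + t = L*t**2 + t = t + L*t**2)
A(183, w(4)*(-2)) + 32635 = ((2*4)*(-2))*(1 + 183*((2*4)*(-2))) + 32635 = (8*(-2))*(1 + 183*(8*(-2))) + 32635 = -16*(1 + 183*(-16)) + 32635 = -16*(1 - 2928) + 32635 = -16*(-2927) + 32635 = 46832 + 32635 = 79467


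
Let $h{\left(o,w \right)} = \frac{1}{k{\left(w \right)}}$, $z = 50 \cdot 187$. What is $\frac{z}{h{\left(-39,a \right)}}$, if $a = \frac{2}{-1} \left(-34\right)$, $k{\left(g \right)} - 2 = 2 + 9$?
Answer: $121550$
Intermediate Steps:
$k{\left(g \right)} = 13$ ($k{\left(g \right)} = 2 + \left(2 + 9\right) = 2 + 11 = 13$)
$z = 9350$
$a = 68$ ($a = 2 \left(-1\right) \left(-34\right) = \left(-2\right) \left(-34\right) = 68$)
$h{\left(o,w \right)} = \frac{1}{13}$
$\frac{z}{h{\left(-39,a \right)}} = 9350 \frac{1}{\frac{1}{13}} = 9350 \cdot 13 = 121550$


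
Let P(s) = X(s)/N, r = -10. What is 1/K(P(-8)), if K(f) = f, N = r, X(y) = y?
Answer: 5/4 ≈ 1.2500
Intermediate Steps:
N = -10
P(s) = -s/10 (P(s) = s/(-10) = s*(-⅒) = -s/10)
1/K(P(-8)) = 1/(-⅒*(-8)) = 1/(⅘) = 5/4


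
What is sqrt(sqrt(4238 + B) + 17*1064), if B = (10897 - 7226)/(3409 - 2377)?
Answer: sqrt(1204009632 + 129*sqrt(1129340046))/258 ≈ 134.73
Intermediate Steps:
B = 3671/1032 ≈ 3.5572
sqrt(sqrt(4238 + B) + 17*1064) = sqrt(sqrt(4238 + 3671/1032) + 17*1064) = sqrt(sqrt(4377287/1032) + 18088) = sqrt(sqrt(1129340046)/516 + 18088) = sqrt(18088 + sqrt(1129340046)/516)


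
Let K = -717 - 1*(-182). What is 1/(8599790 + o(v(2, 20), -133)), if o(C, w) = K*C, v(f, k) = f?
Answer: 1/8598720 ≈ 1.1630e-7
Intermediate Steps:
K = -535 (K = -717 + 182 = -535)
o(C, w) = -535*C
1/(8599790 + o(v(2, 20), -133)) = 1/(8599790 - 535*2) = 1/(8599790 - 1070) = 1/8598720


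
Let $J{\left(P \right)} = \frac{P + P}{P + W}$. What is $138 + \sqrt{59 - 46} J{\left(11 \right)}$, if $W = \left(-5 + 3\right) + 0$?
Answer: $138 + \frac{22 \sqrt{13}}{9} \approx 146.81$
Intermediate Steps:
$W = -2$ ($W = -2 + 0 = -2$)
$J{\left(P \right)} = \frac{2 P}{-2 + P}$ ($J{\left(P \right)} = \frac{P + P}{P - 2} = \frac{2 P}{-2 + P}$)
$138 + \sqrt{59 - 46} J{\left(11 \right)} = 138 + \sqrt{59 - 46} \cdot 2 \cdot 11 \frac{1}{-2 + 11} = 138 + \sqrt{13} \cdot 2 \cdot 11 \cdot \frac{1}{9} = 138 + \sqrt{13} \cdot \frac{22}{9} = 138 + \frac{22 \sqrt{13}}{9}$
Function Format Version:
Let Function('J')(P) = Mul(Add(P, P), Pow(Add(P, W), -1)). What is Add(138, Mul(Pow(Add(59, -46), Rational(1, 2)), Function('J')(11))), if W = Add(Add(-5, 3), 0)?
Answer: Add(138, Mul(Rational(22, 9), Pow(13, Rational(1, 2)))) ≈ 146.81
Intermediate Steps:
W = -2 (W = Add(-2, 0) = -2)
Function('J')(P) = Mul(2, P, Pow(Add(-2, P), -1)) (Function('J')(P) = Mul(Add(P, P), Pow(Add(P, -2), -1)) = Mul(Mul(2, P), Pow(Add(-2, P), -1)) = Mul(2, P, Pow(Add(-2, P), -1)))
Add(138, Mul(Pow(Add(59, -46), Rational(1, 2)), Function('J')(11))) = Add(138, Mul(Pow(Add(59, -46), Rational(1, 2)), Mul(2, 11, Pow(Add(-2, 11), -1)))) = Add(138, Mul(Pow(13, Rational(1, 2)), Mul(2, 11, Pow(9, -1)))) = Add(138, Mul(Pow(13, Rational(1, 2)), Mul(2, 11, Rational(1, 9)))) = Add(138, Mul(Pow(13, Rational(1, 2)), Rational(22, 9))) = Add(138, Mul(Rational(22, 9), Pow(13, Rational(1, 2))))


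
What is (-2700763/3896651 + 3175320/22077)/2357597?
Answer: 373136033593/6145924181415843 ≈ 6.0713e-5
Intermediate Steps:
(-2700763/3896651 + 3175320/22077)/2357597 = (-2700763*1/3896651 + 3175320*(1/22077))*(1/2357597) = (-2700763/3896651 + 1058440/7359)*(1/2357597) = (373136033593/2606859519)*(1/2357597) = 373136033593/6145924181415843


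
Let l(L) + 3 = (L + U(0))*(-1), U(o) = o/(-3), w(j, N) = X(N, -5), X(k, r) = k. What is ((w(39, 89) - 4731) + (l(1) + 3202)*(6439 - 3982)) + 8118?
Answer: 7860962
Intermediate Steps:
w(j, N) = N
U(o) = -o/3 (U(o) = o*(-⅓) = -o/3)
l(L) = -3 - L (l(L) = -3 + (L - ⅓*0)*(-1) = -3 + (L + 0)*(-1) = -3 + L*(-1) = -3 - L)
((w(39, 89) - 4731) + (l(1) + 3202)*(6439 - 3982)) + 8118 = ((89 - 4731) + ((-3 - 1*1) + 3202)*(6439 - 3982)) + 8118 = (-4642 + ((-3 - 1) + 3202)*2457) + 8118 = (-4642 + (-4 + 3202)*2457) + 8118 = (-4642 + 3198*2457) + 8118 = (-4642 + 7857486) + 8118 = 7852844 + 8118 = 7860962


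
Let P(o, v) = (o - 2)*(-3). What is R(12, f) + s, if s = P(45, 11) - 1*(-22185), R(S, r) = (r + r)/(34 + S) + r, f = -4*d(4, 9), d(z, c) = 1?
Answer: 507192/23 ≈ 22052.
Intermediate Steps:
P(o, v) = 6 - 3*o (P(o, v) = (-2 + o)*(-3) = 6 - 3*o)
f = -4 (f = -4*1 = -4)
R(S, r) = r + 2*r/(34 + S) (R(S, r) = (2*r)/(34 + S) + r = 2*r/(34 + S) + r = r + 2*r/(34 + S))
s = 22056 (s = (6 - 3*45) - 1*(-22185) = (6 - 135) + 22185 = -129 + 22185 = 22056)
R(12, f) + s = -4*(36 + 12)/(34 + 12) + 22056 = -4*48/46 + 22056 = -4*1/46*48 + 22056 = -96/23 + 22056 = 507192/23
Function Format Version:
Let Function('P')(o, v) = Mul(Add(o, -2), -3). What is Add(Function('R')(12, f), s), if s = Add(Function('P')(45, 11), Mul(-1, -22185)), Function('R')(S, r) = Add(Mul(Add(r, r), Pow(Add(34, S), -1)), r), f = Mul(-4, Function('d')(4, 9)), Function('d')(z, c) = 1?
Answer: Rational(507192, 23) ≈ 22052.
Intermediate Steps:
Function('P')(o, v) = Add(6, Mul(-3, o)) (Function('P')(o, v) = Mul(Add(-2, o), -3) = Add(6, Mul(-3, o)))
f = -4 (f = Mul(-4, 1) = -4)
Function('R')(S, r) = Add(r, Mul(2, r, Pow(Add(34, S), -1))) (Function('R')(S, r) = Add(Mul(Mul(2, r), Pow(Add(34, S), -1)), r) = Add(Mul(2, r, Pow(Add(34, S), -1)), r) = Add(r, Mul(2, r, Pow(Add(34, S), -1))))
s = 22056 (s = Add(Add(6, Mul(-3, 45)), Mul(-1, -22185)) = Add(Add(6, -135), 22185) = Add(-129, 22185) = 22056)
Add(Function('R')(12, f), s) = Add(Mul(-4, Pow(Add(34, 12), -1), Add(36, 12)), 22056) = Add(Mul(-4, Pow(46, -1), 48), 22056) = Add(Mul(-4, Rational(1, 46), 48), 22056) = Add(Rational(-96, 23), 22056) = Rational(507192, 23)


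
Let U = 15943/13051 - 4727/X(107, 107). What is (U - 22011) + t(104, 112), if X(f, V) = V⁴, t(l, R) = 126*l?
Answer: -15235292165315791/1710719872651 ≈ -8905.8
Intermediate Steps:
U = 2089740386666/1710719872651 (U = 15943/13051 - 4727/(107⁴) = 15943*(1/13051) - 4727/131079601 = 15943/13051 - 4727*1/131079601 = 15943/13051 - 4727/131079601 = 2089740386666/1710719872651 ≈ 1.2216)
(U - 22011) + t(104, 112) = (2089740386666/1710719872651 - 22011) + 126*104 = -37652565376534495/1710719872651 + 13104 = -15235292165315791/1710719872651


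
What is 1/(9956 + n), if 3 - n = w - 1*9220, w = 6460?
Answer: 1/12719 ≈ 7.8622e-5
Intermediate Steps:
n = 2763 (n = 3 - (6460 - 1*9220) = 3 - (6460 - 9220) = 3 - 1*(-2760) = 3 + 2760 = 2763)
1/(9956 + n) = 1/(9956 + 2763) = 1/12719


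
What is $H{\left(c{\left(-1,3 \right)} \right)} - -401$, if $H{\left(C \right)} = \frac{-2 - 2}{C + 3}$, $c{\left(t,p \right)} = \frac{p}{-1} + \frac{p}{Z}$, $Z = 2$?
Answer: $\frac{1195}{3} \approx 398.33$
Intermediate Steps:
$c{\left(t,p \right)} = - \frac{p}{2}$ ($c{\left(t,p \right)} = \frac{p}{-1} + \frac{p}{2} = p \left(-1\right) + p \frac{1}{2} = - p + \frac{p}{2} = - \frac{p}{2}$)
$H{\left(C \right)} = - \frac{4}{3 + C}$
$H{\left(c{\left(-1,3 \right)} \right)} - -401 = - \frac{4}{3 - \frac{3}{2}} - -401 = - \frac{4}{3 - \frac{3}{2}} + 401 = - \frac{4}{\frac{3}{2}} + 401 = \left(-4\right) \frac{2}{3} + 401 = - \frac{8}{3} + 401 = \frac{1195}{3}$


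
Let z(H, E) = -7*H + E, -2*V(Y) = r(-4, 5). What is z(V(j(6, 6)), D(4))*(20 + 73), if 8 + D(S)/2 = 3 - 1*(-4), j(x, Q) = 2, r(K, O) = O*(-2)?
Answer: -3441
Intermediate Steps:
r(K, O) = -2*O
D(S) = -2 (D(S) = -16 + 2*(3 - 1*(-4)) = -16 + 2*(3 + 4) = -16 + 2*7 = -16 + 14 = -2)
V(Y) = 5 (V(Y) = -(-1)*5 = -½*(-10) = 5)
z(H, E) = E - 7*H
z(V(j(6, 6)), D(4))*(20 + 73) = (-2 - 7*5)*(20 + 73) = (-2 - 35)*93 = -37*93 = -3441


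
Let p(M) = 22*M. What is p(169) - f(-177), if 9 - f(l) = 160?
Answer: 3869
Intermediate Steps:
f(l) = -151 (f(l) = 9 - 1*160 = 9 - 160 = -151)
p(169) - f(-177) = 22*169 - 1*(-151) = 3718 + 151 = 3869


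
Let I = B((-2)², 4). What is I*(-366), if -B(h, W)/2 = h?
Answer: 2928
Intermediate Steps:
B(h, W) = -2*h
I = -8 (I = -2*(-2)² = -2*4 = -8)
I*(-366) = -8*(-366) = 2928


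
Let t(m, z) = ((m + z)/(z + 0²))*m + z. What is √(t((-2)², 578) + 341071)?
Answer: 5*√3949509/17 ≈ 584.51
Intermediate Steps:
t(m, z) = z + m*(m + z)/z (t(m, z) = ((m + z)/(z + 0))*m + z = ((m + z)/z)*m + z = m*(m + z)/z + z = z + m*(m + z)/z)
√(t((-2)², 578) + 341071) = √(((-2)² + 578 + ((-2)²)²/578) + 341071) = √((4 + 578 + 4²*(1/578)) + 341071) = √((4 + 578 + 16*(1/578)) + 341071) = √((4 + 578 + 8/289) + 341071) = √(168206/289 + 341071) = √(98737725/289) = 5*√3949509/17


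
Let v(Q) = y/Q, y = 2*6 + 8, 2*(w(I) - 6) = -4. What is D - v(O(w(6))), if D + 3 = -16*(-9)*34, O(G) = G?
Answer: 4888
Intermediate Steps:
w(I) = 4 (w(I) = 6 + (½)*(-4) = 6 - 2 = 4)
y = 20 (y = 12 + 8 = 20)
v(Q) = 20/Q
D = 4893 (D = -3 - 16*(-9)*34 = -3 + 144*34 = -3 + 4896 = 4893)
D - v(O(w(6))) = 4893 - 20/4 = 4893 - 1*5 = 4893 - 5 = 4888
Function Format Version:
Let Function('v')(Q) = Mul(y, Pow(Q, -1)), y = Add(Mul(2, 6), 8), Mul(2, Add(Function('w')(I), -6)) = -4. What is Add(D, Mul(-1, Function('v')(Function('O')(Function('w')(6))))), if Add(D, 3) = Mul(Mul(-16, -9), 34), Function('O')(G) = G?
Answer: 4888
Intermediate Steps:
Function('w')(I) = 4 (Function('w')(I) = Add(6, Mul(Rational(1, 2), -4)) = Add(6, -2) = 4)
y = 20 (y = Add(12, 8) = 20)
Function('v')(Q) = Mul(20, Pow(Q, -1))
D = 4893 (D = Add(-3, Mul(Mul(-16, -9), 34)) = Add(-3, Mul(144, 34)) = Add(-3, 4896) = 4893)
Add(D, Mul(-1, Function('v')(Function('O')(Function('w')(6))))) = Add(4893, Mul(-1, Mul(20, Pow(4, -1)))) = Add(4893, Mul(-1, Mul(20, Rational(1, 4)))) = Add(4893, Mul(-1, 5)) = Add(4893, -5) = 4888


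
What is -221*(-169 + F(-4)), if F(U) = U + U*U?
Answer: 34697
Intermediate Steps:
F(U) = U + U²
-221*(-169 + F(-4)) = -221*(-169 - 4*(1 - 4)) = -221*(-169 - 4*(-3)) = -221*(-169 + 12) = -221*(-157) = 34697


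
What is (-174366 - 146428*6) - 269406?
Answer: -1322340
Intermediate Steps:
(-174366 - 146428*6) - 269406 = (-174366 - 878568) - 269406 = -1052934 - 269406 = -1322340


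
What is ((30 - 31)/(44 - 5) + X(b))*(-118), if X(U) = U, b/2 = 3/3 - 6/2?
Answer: 18526/39 ≈ 475.03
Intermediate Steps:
b = -4 (b = 2*(3/3 - 6/2) = 2*(3*(⅓) - 6*½) = 2*(1 - 3) = 2*(-2) = -4)
((30 - 31)/(44 - 5) + X(b))*(-118) = ((30 - 31)/(44 - 5) - 4)*(-118) = (-1/39 - 4)*(-118) = -157/39*(-118) = 18526/39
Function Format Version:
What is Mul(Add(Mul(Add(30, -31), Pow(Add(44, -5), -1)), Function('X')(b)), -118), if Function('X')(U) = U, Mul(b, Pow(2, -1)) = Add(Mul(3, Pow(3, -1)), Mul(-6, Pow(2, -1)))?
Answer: Rational(18526, 39) ≈ 475.03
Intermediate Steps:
b = -4 (b = Mul(2, Add(Mul(3, Pow(3, -1)), Mul(-6, Pow(2, -1)))) = Mul(2, Add(Mul(3, Rational(1, 3)), Mul(-6, Rational(1, 2)))) = Mul(2, Add(1, -3)) = Mul(2, -2) = -4)
Mul(Add(Mul(Add(30, -31), Pow(Add(44, -5), -1)), Function('X')(b)), -118) = Mul(Add(Mul(Add(30, -31), Pow(Add(44, -5), -1)), -4), -118) = Mul(Add(Mul(-1, Pow(39, -1)), -4), -118) = Mul(Add(Mul(-1, Rational(1, 39)), -4), -118) = Mul(Add(Rational(-1, 39), -4), -118) = Mul(Rational(-157, 39), -118) = Rational(18526, 39)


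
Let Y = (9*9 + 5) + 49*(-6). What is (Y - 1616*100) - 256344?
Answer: -418152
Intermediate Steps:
Y = -208 (Y = (81 + 5) - 294 = 86 - 294 = -208)
(Y - 1616*100) - 256344 = (-208 - 1616*100) - 256344 = (-208 - 161600) - 256344 = -161808 - 256344 = -418152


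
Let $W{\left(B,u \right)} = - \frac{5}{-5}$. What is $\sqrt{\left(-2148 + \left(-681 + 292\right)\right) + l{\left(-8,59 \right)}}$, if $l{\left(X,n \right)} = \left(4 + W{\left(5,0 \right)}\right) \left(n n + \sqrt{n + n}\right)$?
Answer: $\sqrt{14868 + 5 \sqrt{118}} \approx 122.16$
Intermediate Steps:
$W{\left(B,u \right)} = 1$ ($W{\left(B,u \right)} = \left(-5\right) \left(- \frac{1}{5}\right) = 1$)
$l{\left(X,n \right)} = 5 n^{2} + 5 \sqrt{2} \sqrt{n}$ ($l{\left(X,n \right)} = \left(4 + 1\right) \left(n n + \sqrt{n + n}\right) = 5 \left(n^{2} + \sqrt{2 n}\right) = 5 \left(n^{2} + \sqrt{2} \sqrt{n}\right) = 5 n^{2} + 5 \sqrt{2} \sqrt{n}$)
$\sqrt{\left(-2148 + \left(-681 + 292\right)\right) + l{\left(-8,59 \right)}} = \sqrt{\left(-2148 + \left(-681 + 292\right)\right) + \left(5 \cdot 59^{2} + 5 \sqrt{2} \sqrt{59}\right)} = \sqrt{\left(-2148 - 389\right) + \left(5 \cdot 3481 + 5 \sqrt{118}\right)} = \sqrt{-2537 + \left(17405 + 5 \sqrt{118}\right)} = \sqrt{14868 + 5 \sqrt{118}}$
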